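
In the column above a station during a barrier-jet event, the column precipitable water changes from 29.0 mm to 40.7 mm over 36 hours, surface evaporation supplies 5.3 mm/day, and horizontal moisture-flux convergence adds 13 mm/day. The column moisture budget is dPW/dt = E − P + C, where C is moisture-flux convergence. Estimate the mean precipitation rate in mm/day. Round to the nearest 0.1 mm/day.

dPW/dt = (40.7 − 29.0) mm / (36/24 day) = +7.800 mm/day.
P = E + C − dPW/dt = 5.3 + (13) − (+7.800) = 10.5 mm/day.

P ≈ 10.5 mm/day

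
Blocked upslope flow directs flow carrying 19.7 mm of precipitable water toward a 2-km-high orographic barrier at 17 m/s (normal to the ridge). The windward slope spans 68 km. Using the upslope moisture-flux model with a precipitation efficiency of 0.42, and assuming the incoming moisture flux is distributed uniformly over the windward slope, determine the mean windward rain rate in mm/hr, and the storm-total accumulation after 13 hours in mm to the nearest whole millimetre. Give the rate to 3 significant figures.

Incoming column moisture flux per unit ridge length: F = V × PW = 17 × 19.7 = 334.9 mm·m/s.
Spread over the 68 km slope with efficiency ε = 0.42: R = ε·F/W = 0.42 × 334.9 / 68000 m = 2.069e-03 mm/s.
R = 2.069e-03 × 3600 = 7.45 mm/hr.
Over 13 h: total = 7.45 × 13 = 96.85 ≈ 97 mm.

R ≈ 7.45 mm/hr; total ≈ 97 mm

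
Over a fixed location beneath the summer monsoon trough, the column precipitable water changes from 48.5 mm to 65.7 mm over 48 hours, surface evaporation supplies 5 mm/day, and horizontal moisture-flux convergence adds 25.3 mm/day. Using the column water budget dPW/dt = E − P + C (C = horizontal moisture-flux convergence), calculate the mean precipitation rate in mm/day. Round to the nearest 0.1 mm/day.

dPW/dt = (65.7 − 48.5) mm / (48/24 day) = +8.600 mm/day.
P = E + C − dPW/dt = 5 + (25.3) − (+8.600) = 21.7 mm/day.

P ≈ 21.7 mm/day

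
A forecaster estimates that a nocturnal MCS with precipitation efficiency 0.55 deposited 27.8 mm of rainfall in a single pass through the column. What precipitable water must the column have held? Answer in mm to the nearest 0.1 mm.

PW = rainfall / ε = 27.8 / 0.55 = 50.5 mm.

PW ≈ 50.5 mm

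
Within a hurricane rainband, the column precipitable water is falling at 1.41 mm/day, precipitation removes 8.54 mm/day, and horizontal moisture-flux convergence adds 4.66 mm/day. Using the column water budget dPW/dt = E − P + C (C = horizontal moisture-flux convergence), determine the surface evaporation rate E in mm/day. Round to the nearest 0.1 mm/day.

E ≈ 2.5 mm/day

dPW/dt = -1.41 mm/day.
E = dPW/dt + P − C = (-1.41) + 8.54 − (4.66) = 2.5 mm/day.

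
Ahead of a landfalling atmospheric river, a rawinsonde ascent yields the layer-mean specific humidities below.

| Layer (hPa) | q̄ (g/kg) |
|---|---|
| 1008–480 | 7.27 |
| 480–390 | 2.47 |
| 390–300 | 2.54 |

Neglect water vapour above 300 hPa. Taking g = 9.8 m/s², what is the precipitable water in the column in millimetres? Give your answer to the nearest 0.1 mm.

Precipitable water is the column-integrated vapour mass per unit area: PW = (1/g) Σ q̄ Δp, with q in kg/kg and Δp in Pa (1 kg/m² of water = 1 mm).
Layer 1008–480 hPa: Δp = 528 hPa = 52800 Pa, q̄ = 0.00727 kg/kg → 0.00727 × 52800 / 9.8 = 39.17 mm
Layer 480–390 hPa: Δp = 90 hPa = 9000 Pa, q̄ = 0.00247 kg/kg → 0.00247 × 9000 / 9.8 = 2.27 mm
Layer 390–300 hPa: Δp = 90 hPa = 9000 Pa, q̄ = 0.00254 kg/kg → 0.00254 × 9000 / 9.8 = 2.33 mm
PW = 39.17 + 2.27 + 2.33 = 43.77 ≈ 43.8 mm.

PW ≈ 43.8 mm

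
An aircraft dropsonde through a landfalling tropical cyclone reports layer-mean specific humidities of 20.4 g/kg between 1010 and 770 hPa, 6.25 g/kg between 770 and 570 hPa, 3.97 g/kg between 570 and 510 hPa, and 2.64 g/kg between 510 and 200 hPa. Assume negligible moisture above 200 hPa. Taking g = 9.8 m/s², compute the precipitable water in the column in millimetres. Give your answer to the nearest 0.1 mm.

Precipitable water is the column-integrated vapour mass per unit area: PW = (1/g) Σ q̄ Δp, with q in kg/kg and Δp in Pa (1 kg/m² of water = 1 mm).
Layer 1010–770 hPa: Δp = 240 hPa = 24000 Pa, q̄ = 0.0204 kg/kg → 0.0204 × 24000 / 9.8 = 49.96 mm
Layer 770–570 hPa: Δp = 200 hPa = 20000 Pa, q̄ = 0.00625 kg/kg → 0.00625 × 20000 / 9.8 = 12.76 mm
Layer 570–510 hPa: Δp = 60 hPa = 6000 Pa, q̄ = 0.00397 kg/kg → 0.00397 × 6000 / 9.8 = 2.43 mm
Layer 510–200 hPa: Δp = 310 hPa = 31000 Pa, q̄ = 0.00264 kg/kg → 0.00264 × 31000 / 9.8 = 8.35 mm
PW = 49.96 + 12.76 + 2.43 + 8.35 = 73.50 ≈ 73.5 mm.

PW ≈ 73.5 mm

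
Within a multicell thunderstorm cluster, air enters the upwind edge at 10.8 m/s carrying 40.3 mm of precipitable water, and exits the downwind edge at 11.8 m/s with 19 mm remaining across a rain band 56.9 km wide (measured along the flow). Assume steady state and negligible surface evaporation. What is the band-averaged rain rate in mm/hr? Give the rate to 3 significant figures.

Column moisture flux per unit crosswind length is F = V × PW.
Inflow: F_in = 10.8 × 40.3 = 435.24 mm·m/s
Outflow: F_out = 11.8 × 19 = 224.2 mm·m/s
Steady-state rate R = (F_in − F_out)/L = (435.24 − 224.2) / 56900 m = 3.709e-03 mm/s.
R = 3.709e-03 × 3600 = 13.4 mm/hr.

R ≈ 13.4 mm/hr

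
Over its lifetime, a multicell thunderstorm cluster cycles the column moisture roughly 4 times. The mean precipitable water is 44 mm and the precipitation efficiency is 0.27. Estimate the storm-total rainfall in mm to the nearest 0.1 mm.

rainfall ≈ 47.5 mm

Each cycle deposits ε × PW = 0.27 × 44 = 11.88 mm.
Over 4 cycles: 4 × 11.88 = 47.5 mm.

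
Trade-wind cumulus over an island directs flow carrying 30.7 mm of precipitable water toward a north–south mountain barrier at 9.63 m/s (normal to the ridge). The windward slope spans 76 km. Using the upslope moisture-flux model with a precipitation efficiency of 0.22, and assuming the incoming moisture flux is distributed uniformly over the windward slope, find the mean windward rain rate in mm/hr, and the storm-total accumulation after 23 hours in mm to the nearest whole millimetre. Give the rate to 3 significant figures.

R ≈ 3.08 mm/hr; total ≈ 71 mm

Incoming column moisture flux per unit ridge length: F = V × PW = 9.63 × 30.7 = 295.641 mm·m/s.
Spread over the 76 km slope with efficiency ε = 0.22: R = ε·F/W = 0.22 × 295.641 / 76000 m = 8.558e-04 mm/s.
R = 8.558e-04 × 3600 = 3.08 mm/hr.
Over 23 h: total = 3.08 × 23 = 70.84 ≈ 71 mm.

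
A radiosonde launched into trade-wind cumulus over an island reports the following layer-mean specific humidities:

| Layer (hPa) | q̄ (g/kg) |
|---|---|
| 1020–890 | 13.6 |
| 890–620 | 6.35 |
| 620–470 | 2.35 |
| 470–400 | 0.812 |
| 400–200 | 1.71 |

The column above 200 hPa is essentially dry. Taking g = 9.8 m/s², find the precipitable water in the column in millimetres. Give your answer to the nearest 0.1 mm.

Precipitable water is the column-integrated vapour mass per unit area: PW = (1/g) Σ q̄ Δp, with q in kg/kg and Δp in Pa (1 kg/m² of water = 1 mm).
Layer 1020–890 hPa: Δp = 130 hPa = 13000 Pa, q̄ = 0.0136 kg/kg → 0.0136 × 13000 / 9.8 = 18.04 mm
Layer 890–620 hPa: Δp = 270 hPa = 27000 Pa, q̄ = 0.00635 kg/kg → 0.00635 × 27000 / 9.8 = 17.49 mm
Layer 620–470 hPa: Δp = 150 hPa = 15000 Pa, q̄ = 0.00235 kg/kg → 0.00235 × 15000 / 9.8 = 3.60 mm
Layer 470–400 hPa: Δp = 70 hPa = 7000 Pa, q̄ = 0.000812 kg/kg → 0.000812 × 7000 / 9.8 = 0.58 mm
Layer 400–200 hPa: Δp = 200 hPa = 20000 Pa, q̄ = 0.00171 kg/kg → 0.00171 × 20000 / 9.8 = 3.49 mm
PW = 18.04 + 17.49 + 3.60 + 0.58 + 3.49 = 43.20 ≈ 43.2 mm.

PW ≈ 43.2 mm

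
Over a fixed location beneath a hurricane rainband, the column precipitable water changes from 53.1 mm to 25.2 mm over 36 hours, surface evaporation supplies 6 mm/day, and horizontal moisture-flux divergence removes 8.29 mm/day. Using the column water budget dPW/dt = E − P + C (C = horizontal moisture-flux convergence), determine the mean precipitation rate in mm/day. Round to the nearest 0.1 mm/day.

dPW/dt = (25.2 − 53.1) mm / (36/24 day) = -18.600 mm/day.
P = E + C − dPW/dt = 6 + (-8.29) − (-18.600) = 16.3 mm/day.

P ≈ 16.3 mm/day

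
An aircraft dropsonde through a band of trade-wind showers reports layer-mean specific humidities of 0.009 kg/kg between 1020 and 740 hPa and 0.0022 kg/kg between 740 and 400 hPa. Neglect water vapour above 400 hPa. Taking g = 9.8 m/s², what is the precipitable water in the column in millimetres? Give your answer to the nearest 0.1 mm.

Precipitable water is the column-integrated vapour mass per unit area: PW = (1/g) Σ q̄ Δp, with q in kg/kg and Δp in Pa (1 kg/m² of water = 1 mm).
Layer 1020–740 hPa: Δp = 280 hPa = 28000 Pa, q̄ = 0.009 kg/kg → 0.009 × 28000 / 9.8 = 25.71 mm
Layer 740–400 hPa: Δp = 340 hPa = 34000 Pa, q̄ = 0.0022 kg/kg → 0.0022 × 34000 / 9.8 = 7.63 mm
PW = 25.71 + 7.63 = 33.34 ≈ 33.3 mm.

PW ≈ 33.3 mm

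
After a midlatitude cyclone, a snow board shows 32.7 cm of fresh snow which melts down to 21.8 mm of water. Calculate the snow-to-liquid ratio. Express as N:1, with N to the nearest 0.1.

ratio ≈ 15.0

Ratio = snow depth / SWE = 327 mm / 21.8 mm = 15.0, i.e. 15.0:1.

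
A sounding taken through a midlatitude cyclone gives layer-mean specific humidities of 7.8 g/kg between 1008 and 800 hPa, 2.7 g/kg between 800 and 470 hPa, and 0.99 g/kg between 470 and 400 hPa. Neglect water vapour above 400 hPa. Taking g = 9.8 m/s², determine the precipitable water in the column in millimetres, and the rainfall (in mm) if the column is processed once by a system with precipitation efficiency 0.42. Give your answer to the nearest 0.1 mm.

Precipitable water is the column-integrated vapour mass per unit area: PW = (1/g) Σ q̄ Δp, with q in kg/kg and Δp in Pa (1 kg/m² of water = 1 mm).
Layer 1008–800 hPa: Δp = 208 hPa = 20800 Pa, q̄ = 0.0078 kg/kg → 0.0078 × 20800 / 9.8 = 16.56 mm
Layer 800–470 hPa: Δp = 330 hPa = 33000 Pa, q̄ = 0.0027 kg/kg → 0.0027 × 33000 / 9.8 = 9.09 mm
Layer 470–400 hPa: Δp = 70 hPa = 7000 Pa, q̄ = 0.00099 kg/kg → 0.00099 × 7000 / 9.8 = 0.71 mm
PW = 16.56 + 9.09 + 0.71 = 26.36 ≈ 26.4 mm.
Rainfall = ε × PW = 0.42 × 26.4 = 11.1 mm.

PW ≈ 26.4 mm; rainfall ≈ 11.1 mm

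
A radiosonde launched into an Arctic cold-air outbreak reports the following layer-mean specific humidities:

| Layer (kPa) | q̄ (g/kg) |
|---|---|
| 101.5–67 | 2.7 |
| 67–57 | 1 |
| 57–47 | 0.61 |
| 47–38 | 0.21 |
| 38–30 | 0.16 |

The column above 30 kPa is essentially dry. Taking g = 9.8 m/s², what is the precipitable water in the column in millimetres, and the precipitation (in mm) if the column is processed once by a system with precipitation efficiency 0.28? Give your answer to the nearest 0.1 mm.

Precipitable water is the column-integrated vapour mass per unit area: PW = (1/g) Σ q̄ Δp, with q in kg/kg and Δp in Pa (1 kg/m² of water = 1 mm).
Layer 101.5–67 kPa: Δp = 345 hPa = 34500 Pa, q̄ = 0.0027 kg/kg → 0.0027 × 34500 / 9.8 = 9.51 mm
Layer 67–57 kPa: Δp = 100 hPa = 10000 Pa, q̄ = 0.001 kg/kg → 0.001 × 10000 / 9.8 = 1.02 mm
Layer 57–47 kPa: Δp = 100 hPa = 10000 Pa, q̄ = 0.00061 kg/kg → 0.00061 × 10000 / 9.8 = 0.62 mm
Layer 47–38 kPa: Δp = 90 hPa = 9000 Pa, q̄ = 0.00021 kg/kg → 0.00021 × 9000 / 9.8 = 0.19 mm
Layer 38–30 kPa: Δp = 80 hPa = 8000 Pa, q̄ = 0.00016 kg/kg → 0.00016 × 8000 / 9.8 = 0.13 mm
PW = 9.51 + 1.02 + 0.62 + 0.19 + 0.13 = 11.47 ≈ 11.5 mm.
Precipitation = ε × PW = 0.28 × 11.5 = 3.2 mm.

PW ≈ 11.5 mm; precipitation ≈ 3.2 mm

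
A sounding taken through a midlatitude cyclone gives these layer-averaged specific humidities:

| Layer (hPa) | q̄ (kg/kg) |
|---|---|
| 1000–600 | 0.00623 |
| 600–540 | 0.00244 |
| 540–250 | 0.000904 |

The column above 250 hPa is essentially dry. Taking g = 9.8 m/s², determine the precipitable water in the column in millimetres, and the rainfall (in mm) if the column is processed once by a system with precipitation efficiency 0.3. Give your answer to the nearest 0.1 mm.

PW ≈ 29.6 mm; rainfall ≈ 8.9 mm

Precipitable water is the column-integrated vapour mass per unit area: PW = (1/g) Σ q̄ Δp, with q in kg/kg and Δp in Pa (1 kg/m² of water = 1 mm).
Layer 1000–600 hPa: Δp = 400 hPa = 40000 Pa, q̄ = 0.00623 kg/kg → 0.00623 × 40000 / 9.8 = 25.43 mm
Layer 600–540 hPa: Δp = 60 hPa = 6000 Pa, q̄ = 0.00244 kg/kg → 0.00244 × 6000 / 9.8 = 1.49 mm
Layer 540–250 hPa: Δp = 290 hPa = 29000 Pa, q̄ = 0.000904 kg/kg → 0.000904 × 29000 / 9.8 = 2.68 mm
PW = 25.43 + 1.49 + 2.68 = 29.60 ≈ 29.6 mm.
Rainfall = ε × PW = 0.3 × 29.6 = 8.9 mm.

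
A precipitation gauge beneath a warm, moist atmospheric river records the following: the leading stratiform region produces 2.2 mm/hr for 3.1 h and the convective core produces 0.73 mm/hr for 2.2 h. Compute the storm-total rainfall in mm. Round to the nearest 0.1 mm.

total ≈ 8.4 mm

Total = Σ Rᵢ Δtᵢ = 2.2 × 3.1 + 0.73 × 2.2
      = 6.82 + 1.606 = 8.4 mm.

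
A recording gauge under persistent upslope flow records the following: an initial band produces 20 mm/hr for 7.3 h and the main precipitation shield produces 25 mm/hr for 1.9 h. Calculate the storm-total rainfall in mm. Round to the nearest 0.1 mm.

Total = Σ Rᵢ Δtᵢ = 20 × 7.3 + 25 × 1.9
      = 146 + 47.5 = 193.5 mm.

total ≈ 193.5 mm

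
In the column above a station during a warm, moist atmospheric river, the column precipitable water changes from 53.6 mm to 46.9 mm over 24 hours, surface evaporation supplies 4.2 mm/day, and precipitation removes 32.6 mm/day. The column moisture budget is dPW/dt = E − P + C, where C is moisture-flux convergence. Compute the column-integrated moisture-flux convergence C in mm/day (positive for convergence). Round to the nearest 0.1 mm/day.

C ≈ 21.7 mm/day

dPW/dt = (46.9 − 53.6) mm / (24/24 day) = -6.700 mm/day.
C = dPW/dt − E + P = (-6.700) − 4.2 + 32.6 = 21.7 mm/day.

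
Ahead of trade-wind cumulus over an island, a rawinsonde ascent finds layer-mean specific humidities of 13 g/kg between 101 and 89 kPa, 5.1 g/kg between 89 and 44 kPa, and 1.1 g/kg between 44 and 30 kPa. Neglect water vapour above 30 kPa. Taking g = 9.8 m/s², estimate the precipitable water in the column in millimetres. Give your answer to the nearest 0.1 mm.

Precipitable water is the column-integrated vapour mass per unit area: PW = (1/g) Σ q̄ Δp, with q in kg/kg and Δp in Pa (1 kg/m² of water = 1 mm).
Layer 101–89 kPa: Δp = 120 hPa = 12000 Pa, q̄ = 0.013 kg/kg → 0.013 × 12000 / 9.8 = 15.92 mm
Layer 89–44 kPa: Δp = 450 hPa = 45000 Pa, q̄ = 0.0051 kg/kg → 0.0051 × 45000 / 9.8 = 23.42 mm
Layer 44–30 kPa: Δp = 140 hPa = 14000 Pa, q̄ = 0.0011 kg/kg → 0.0011 × 14000 / 9.8 = 1.57 mm
PW = 15.92 + 23.42 + 1.57 = 40.91 ≈ 40.9 mm.

PW ≈ 40.9 mm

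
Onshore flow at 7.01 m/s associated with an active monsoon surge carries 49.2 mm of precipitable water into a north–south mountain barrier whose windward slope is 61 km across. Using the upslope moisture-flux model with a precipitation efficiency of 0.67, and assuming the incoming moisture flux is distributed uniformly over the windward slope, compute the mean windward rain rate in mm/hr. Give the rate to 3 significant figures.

Incoming column moisture flux per unit ridge length: F = V × PW = 7.01 × 49.2 = 344.892 mm·m/s.
Spread over the 61 km slope with efficiency ε = 0.67: R = ε·F/W = 0.67 × 344.892 / 61000 m = 3.788e-03 mm/s.
R = 3.788e-03 × 3600 = 13.6 mm/hr.

R ≈ 13.6 mm/hr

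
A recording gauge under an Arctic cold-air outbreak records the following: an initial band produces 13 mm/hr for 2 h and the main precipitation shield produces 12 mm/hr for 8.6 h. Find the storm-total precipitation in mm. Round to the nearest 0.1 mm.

Total = Σ Rᵢ Δtᵢ = 13 × 2 + 12 × 8.6
      = 26 + 103.2 = 129.2 mm.

total ≈ 129.2 mm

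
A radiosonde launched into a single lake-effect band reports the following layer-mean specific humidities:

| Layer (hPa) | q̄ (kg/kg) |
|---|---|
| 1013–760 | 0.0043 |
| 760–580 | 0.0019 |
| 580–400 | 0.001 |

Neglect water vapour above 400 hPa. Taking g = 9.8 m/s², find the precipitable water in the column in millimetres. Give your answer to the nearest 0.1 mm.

PW ≈ 16.4 mm

Precipitable water is the column-integrated vapour mass per unit area: PW = (1/g) Σ q̄ Δp, with q in kg/kg and Δp in Pa (1 kg/m² of water = 1 mm).
Layer 1013–760 hPa: Δp = 253 hPa = 25300 Pa, q̄ = 0.0043 kg/kg → 0.0043 × 25300 / 9.8 = 11.10 mm
Layer 760–580 hPa: Δp = 180 hPa = 18000 Pa, q̄ = 0.0019 kg/kg → 0.0019 × 18000 / 9.8 = 3.49 mm
Layer 580–400 hPa: Δp = 180 hPa = 18000 Pa, q̄ = 0.001 kg/kg → 0.001 × 18000 / 9.8 = 1.84 mm
PW = 11.10 + 3.49 + 1.84 = 16.43 ≈ 16.4 mm.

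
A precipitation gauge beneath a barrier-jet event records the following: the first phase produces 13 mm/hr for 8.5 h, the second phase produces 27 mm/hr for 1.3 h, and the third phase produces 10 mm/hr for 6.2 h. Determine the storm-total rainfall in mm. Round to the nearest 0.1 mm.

total ≈ 207.6 mm

Total = Σ Rᵢ Δtᵢ = 13 × 8.5 + 27 × 1.3 + 10 × 6.2
      = 110.5 + 35.1 + 62 = 207.6 mm.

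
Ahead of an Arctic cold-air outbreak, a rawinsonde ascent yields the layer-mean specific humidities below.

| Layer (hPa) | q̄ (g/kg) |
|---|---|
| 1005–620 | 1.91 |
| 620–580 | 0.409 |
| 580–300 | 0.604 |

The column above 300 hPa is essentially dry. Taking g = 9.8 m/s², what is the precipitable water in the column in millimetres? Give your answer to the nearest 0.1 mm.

Precipitable water is the column-integrated vapour mass per unit area: PW = (1/g) Σ q̄ Δp, with q in kg/kg and Δp in Pa (1 kg/m² of water = 1 mm).
Layer 1005–620 hPa: Δp = 385 hPa = 38500 Pa, q̄ = 0.00191 kg/kg → 0.00191 × 38500 / 9.8 = 7.50 mm
Layer 620–580 hPa: Δp = 40 hPa = 4000 Pa, q̄ = 0.000409 kg/kg → 0.000409 × 4000 / 9.8 = 0.17 mm
Layer 580–300 hPa: Δp = 280 hPa = 28000 Pa, q̄ = 0.000604 kg/kg → 0.000604 × 28000 / 9.8 = 1.73 mm
PW = 7.50 + 0.17 + 1.73 = 9.40 ≈ 9.4 mm.

PW ≈ 9.4 mm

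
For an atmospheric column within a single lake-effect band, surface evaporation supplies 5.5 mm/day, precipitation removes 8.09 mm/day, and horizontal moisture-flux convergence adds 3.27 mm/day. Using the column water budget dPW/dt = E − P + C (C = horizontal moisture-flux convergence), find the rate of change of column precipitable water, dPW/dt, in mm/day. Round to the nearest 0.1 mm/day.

dPW/dt = E − P + C = 5.5 − 8.09 + (3.27) = 0.7 mm/day.

dPW/dt ≈ 0.7 mm/day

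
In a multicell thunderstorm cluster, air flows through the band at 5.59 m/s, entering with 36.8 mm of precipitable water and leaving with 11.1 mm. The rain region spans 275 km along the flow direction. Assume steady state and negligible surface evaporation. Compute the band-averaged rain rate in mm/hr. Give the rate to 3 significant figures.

R ≈ 1.88 mm/hr

Column moisture flux per unit crosswind length is F = V × PW.
Inflow: F_in = 5.59 × 36.8 = 205.712 mm·m/s
Outflow: F_out = 5.59 × 11.1 = 62.049 mm·m/s
Steady-state rate R = (F_in − F_out)/L = (205.712 − 62.049) / 275000 m = 5.224e-04 mm/s.
R = 5.224e-04 × 3600 = 1.88 mm/hr.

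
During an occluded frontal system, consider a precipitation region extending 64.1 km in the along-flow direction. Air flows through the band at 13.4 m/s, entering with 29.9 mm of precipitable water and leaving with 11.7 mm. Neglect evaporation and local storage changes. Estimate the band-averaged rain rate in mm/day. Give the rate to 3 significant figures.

Column moisture flux per unit crosswind length is F = V × PW.
Inflow: F_in = 13.4 × 29.9 = 400.66 mm·m/s
Outflow: F_out = 13.4 × 11.7 = 156.78 mm·m/s
Steady-state rate R = (F_in − F_out)/L = (400.66 − 156.78) / 64100 m = 3.805e-03 mm/s.
R = 3.805e-03 × 3600 × 24 = 329 mm/day.

R ≈ 329 mm/day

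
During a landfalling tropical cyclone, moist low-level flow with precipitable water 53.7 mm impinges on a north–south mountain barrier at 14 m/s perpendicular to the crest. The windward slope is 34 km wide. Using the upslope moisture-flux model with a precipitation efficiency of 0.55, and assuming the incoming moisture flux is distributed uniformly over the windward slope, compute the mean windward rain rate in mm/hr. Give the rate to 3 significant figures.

Incoming column moisture flux per unit ridge length: F = V × PW = 14 × 53.7 = 751.8 mm·m/s.
Spread over the 34 km slope with efficiency ε = 0.55: R = ε·F/W = 0.55 × 751.8 / 34000 m = 1.216e-02 mm/s.
R = 1.216e-02 × 3600 = 43.8 mm/hr.

R ≈ 43.8 mm/hr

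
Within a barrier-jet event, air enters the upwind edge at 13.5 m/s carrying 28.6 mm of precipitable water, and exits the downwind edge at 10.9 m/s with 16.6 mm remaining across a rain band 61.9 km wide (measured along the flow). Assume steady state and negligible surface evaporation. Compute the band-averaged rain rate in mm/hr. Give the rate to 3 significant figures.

Column moisture flux per unit crosswind length is F = V × PW.
Inflow: F_in = 13.5 × 28.6 = 386.1 mm·m/s
Outflow: F_out = 10.9 × 16.6 = 180.94 mm·m/s
Steady-state rate R = (F_in − F_out)/L = (386.1 − 180.94) / 61900 m = 3.314e-03 mm/s.
R = 3.314e-03 × 3600 = 11.9 mm/hr.

R ≈ 11.9 mm/hr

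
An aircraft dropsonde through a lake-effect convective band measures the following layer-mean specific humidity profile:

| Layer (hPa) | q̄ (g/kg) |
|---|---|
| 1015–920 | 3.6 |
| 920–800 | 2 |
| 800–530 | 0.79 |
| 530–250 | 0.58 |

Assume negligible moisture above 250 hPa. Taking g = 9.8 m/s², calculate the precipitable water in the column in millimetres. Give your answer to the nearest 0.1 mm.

Precipitable water is the column-integrated vapour mass per unit area: PW = (1/g) Σ q̄ Δp, with q in kg/kg and Δp in Pa (1 kg/m² of water = 1 mm).
Layer 1015–920 hPa: Δp = 95 hPa = 9500 Pa, q̄ = 0.0036 kg/kg → 0.0036 × 9500 / 9.8 = 3.49 mm
Layer 920–800 hPa: Δp = 120 hPa = 12000 Pa, q̄ = 0.002 kg/kg → 0.002 × 12000 / 9.8 = 2.45 mm
Layer 800–530 hPa: Δp = 270 hPa = 27000 Pa, q̄ = 0.00079 kg/kg → 0.00079 × 27000 / 9.8 = 2.18 mm
Layer 530–250 hPa: Δp = 280 hPa = 28000 Pa, q̄ = 0.00058 kg/kg → 0.00058 × 28000 / 9.8 = 1.66 mm
PW = 3.49 + 2.45 + 2.18 + 1.66 = 9.78 ≈ 9.8 mm.

PW ≈ 9.8 mm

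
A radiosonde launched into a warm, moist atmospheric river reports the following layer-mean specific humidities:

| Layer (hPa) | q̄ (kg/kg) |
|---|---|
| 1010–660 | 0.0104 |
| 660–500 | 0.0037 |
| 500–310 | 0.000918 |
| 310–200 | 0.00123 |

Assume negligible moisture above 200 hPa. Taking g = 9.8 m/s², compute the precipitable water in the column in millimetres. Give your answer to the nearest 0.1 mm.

Precipitable water is the column-integrated vapour mass per unit area: PW = (1/g) Σ q̄ Δp, with q in kg/kg and Δp in Pa (1 kg/m² of water = 1 mm).
Layer 1010–660 hPa: Δp = 350 hPa = 35000 Pa, q̄ = 0.0104 kg/kg → 0.0104 × 35000 / 9.8 = 37.14 mm
Layer 660–500 hPa: Δp = 160 hPa = 16000 Pa, q̄ = 0.0037 kg/kg → 0.0037 × 16000 / 9.8 = 6.04 mm
Layer 500–310 hPa: Δp = 190 hPa = 19000 Pa, q̄ = 0.000918 kg/kg → 0.000918 × 19000 / 9.8 = 1.78 mm
Layer 310–200 hPa: Δp = 110 hPa = 11000 Pa, q̄ = 0.00123 kg/kg → 0.00123 × 11000 / 9.8 = 1.38 mm
PW = 37.14 + 6.04 + 1.78 + 1.38 = 46.34 ≈ 46.3 mm.

PW ≈ 46.3 mm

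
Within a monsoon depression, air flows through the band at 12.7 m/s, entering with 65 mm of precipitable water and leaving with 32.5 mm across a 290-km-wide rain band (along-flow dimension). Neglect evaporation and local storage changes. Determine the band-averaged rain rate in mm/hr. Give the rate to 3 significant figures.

R ≈ 5.12 mm/hr

Column moisture flux per unit crosswind length is F = V × PW.
Inflow: F_in = 12.7 × 65 = 825.5 mm·m/s
Outflow: F_out = 12.7 × 32.5 = 412.75 mm·m/s
Steady-state rate R = (F_in − F_out)/L = (825.5 − 412.75) / 290000 m = 1.423e-03 mm/s.
R = 1.423e-03 × 3600 = 5.12 mm/hr.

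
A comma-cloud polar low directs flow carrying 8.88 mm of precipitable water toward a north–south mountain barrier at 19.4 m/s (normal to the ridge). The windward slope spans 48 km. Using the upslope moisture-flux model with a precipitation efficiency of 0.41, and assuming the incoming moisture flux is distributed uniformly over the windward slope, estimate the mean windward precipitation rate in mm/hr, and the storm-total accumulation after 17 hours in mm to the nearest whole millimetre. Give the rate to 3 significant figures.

R ≈ 5.30 mm/hr; total ≈ 90 mm

Incoming column moisture flux per unit ridge length: F = V × PW = 19.4 × 8.88 = 172.272 mm·m/s.
Spread over the 48 km slope with efficiency ε = 0.41: R = ε·F/W = 0.41 × 172.272 / 48000 m = 1.471e-03 mm/s.
R = 1.471e-03 × 3600 = 5.30 mm/hr.
Over 17 h: total = 5.30 × 17 = 90.1 ≈ 90 mm.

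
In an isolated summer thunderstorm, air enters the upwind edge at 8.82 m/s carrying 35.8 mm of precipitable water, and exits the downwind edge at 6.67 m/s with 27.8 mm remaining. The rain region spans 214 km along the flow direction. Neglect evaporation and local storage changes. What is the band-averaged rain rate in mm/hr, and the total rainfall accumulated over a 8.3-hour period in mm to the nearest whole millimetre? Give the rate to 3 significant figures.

R ≈ 2.19 mm/hr; total ≈ 18 mm

Column moisture flux per unit crosswind length is F = V × PW.
Inflow: F_in = 8.82 × 35.8 = 315.756 mm·m/s
Outflow: F_out = 6.67 × 27.8 = 185.426 mm·m/s
Steady-state rate R = (F_in − F_out)/L = (315.756 − 185.426) / 214000 m = 6.090e-04 mm/s.
R = 6.090e-04 × 3600 = 2.19 mm/hr.
Over 8.3 h: total = 2.19 × 8.3 = 18.177 ≈ 18 mm.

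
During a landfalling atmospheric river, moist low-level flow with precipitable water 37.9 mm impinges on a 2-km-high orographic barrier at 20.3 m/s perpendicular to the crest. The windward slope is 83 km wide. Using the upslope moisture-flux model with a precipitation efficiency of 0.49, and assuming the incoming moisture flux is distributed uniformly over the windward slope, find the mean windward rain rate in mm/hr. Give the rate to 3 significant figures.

Incoming column moisture flux per unit ridge length: F = V × PW = 20.3 × 37.9 = 769.37 mm·m/s.
Spread over the 83 km slope with efficiency ε = 0.49: R = ε·F/W = 0.49 × 769.37 / 83000 m = 4.542e-03 mm/s.
R = 4.542e-03 × 3600 = 16.4 mm/hr.

R ≈ 16.4 mm/hr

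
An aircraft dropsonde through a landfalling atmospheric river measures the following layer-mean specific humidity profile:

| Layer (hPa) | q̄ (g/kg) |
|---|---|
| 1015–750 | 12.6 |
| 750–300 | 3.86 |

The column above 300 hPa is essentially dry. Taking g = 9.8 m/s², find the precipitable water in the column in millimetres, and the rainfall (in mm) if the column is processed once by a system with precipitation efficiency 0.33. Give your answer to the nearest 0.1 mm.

Precipitable water is the column-integrated vapour mass per unit area: PW = (1/g) Σ q̄ Δp, with q in kg/kg and Δp in Pa (1 kg/m² of water = 1 mm).
Layer 1015–750 hPa: Δp = 265 hPa = 26500 Pa, q̄ = 0.0126 kg/kg → 0.0126 × 26500 / 9.8 = 34.07 mm
Layer 750–300 hPa: Δp = 450 hPa = 45000 Pa, q̄ = 0.00386 kg/kg → 0.00386 × 45000 / 9.8 = 17.72 mm
PW = 34.07 + 17.72 = 51.79 ≈ 51.8 mm.
Rainfall = ε × PW = 0.33 × 51.8 = 17.1 mm.

PW ≈ 51.8 mm; rainfall ≈ 17.1 mm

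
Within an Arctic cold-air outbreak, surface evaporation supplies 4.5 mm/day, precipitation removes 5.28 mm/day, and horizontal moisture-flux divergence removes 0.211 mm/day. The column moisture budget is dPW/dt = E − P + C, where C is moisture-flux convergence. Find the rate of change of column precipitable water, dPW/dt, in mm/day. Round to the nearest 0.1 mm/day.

dPW/dt ≈ -1.0 mm/day

dPW/dt = E − P + C = 4.5 − 5.28 + (-0.211) = -1.0 mm/day.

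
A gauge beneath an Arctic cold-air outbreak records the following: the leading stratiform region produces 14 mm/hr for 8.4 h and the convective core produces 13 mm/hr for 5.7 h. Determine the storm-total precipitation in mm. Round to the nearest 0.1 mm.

Total = Σ Rᵢ Δtᵢ = 14 × 8.4 + 13 × 5.7
      = 117.6 + 74.1 = 191.7 mm.

total ≈ 191.7 mm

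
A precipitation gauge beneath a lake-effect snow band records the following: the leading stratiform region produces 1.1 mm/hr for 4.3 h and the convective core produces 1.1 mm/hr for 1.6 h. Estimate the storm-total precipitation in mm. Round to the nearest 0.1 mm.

total ≈ 6.5 mm

Total = Σ Rᵢ Δtᵢ = 1.1 × 4.3 + 1.1 × 1.6
      = 4.73 + 1.76 = 6.5 mm.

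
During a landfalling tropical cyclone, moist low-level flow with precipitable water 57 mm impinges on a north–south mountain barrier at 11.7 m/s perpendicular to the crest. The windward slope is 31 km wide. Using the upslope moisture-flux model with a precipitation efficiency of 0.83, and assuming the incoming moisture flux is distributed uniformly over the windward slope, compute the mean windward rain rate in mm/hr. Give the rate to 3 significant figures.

R ≈ 64.3 mm/hr

Incoming column moisture flux per unit ridge length: F = V × PW = 11.7 × 57 = 666.9 mm·m/s.
Spread over the 31 km slope with efficiency ε = 0.83: R = ε·F/W = 0.83 × 666.9 / 31000 m = 1.786e-02 mm/s.
R = 1.786e-02 × 3600 = 64.3 mm/hr.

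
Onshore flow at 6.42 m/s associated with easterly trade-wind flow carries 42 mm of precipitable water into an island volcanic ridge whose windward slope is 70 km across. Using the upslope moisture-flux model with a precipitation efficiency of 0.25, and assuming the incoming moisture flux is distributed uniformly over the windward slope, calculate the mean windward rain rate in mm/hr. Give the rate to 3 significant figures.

R ≈ 3.47 mm/hr

Incoming column moisture flux per unit ridge length: F = V × PW = 6.42 × 42 = 269.64 mm·m/s.
Spread over the 70 km slope with efficiency ε = 0.25: R = ε·F/W = 0.25 × 269.64 / 70000 m = 9.630e-04 mm/s.
R = 9.630e-04 × 3600 = 3.47 mm/hr.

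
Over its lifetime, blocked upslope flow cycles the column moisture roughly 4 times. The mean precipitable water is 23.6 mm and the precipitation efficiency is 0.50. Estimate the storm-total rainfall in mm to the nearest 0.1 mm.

Each cycle deposits ε × PW = 0.50 × 23.6 = 11.8 mm.
Over 4 cycles: 4 × 11.8 = 47.2 mm.

rainfall ≈ 47.2 mm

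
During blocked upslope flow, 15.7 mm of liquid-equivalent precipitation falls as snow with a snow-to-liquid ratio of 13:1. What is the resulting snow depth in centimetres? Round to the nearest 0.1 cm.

Snow depth = liquid × ratio = 15.7 mm × 13 = 204.1 mm = 20.4 cm.

snow depth ≈ 20.4 cm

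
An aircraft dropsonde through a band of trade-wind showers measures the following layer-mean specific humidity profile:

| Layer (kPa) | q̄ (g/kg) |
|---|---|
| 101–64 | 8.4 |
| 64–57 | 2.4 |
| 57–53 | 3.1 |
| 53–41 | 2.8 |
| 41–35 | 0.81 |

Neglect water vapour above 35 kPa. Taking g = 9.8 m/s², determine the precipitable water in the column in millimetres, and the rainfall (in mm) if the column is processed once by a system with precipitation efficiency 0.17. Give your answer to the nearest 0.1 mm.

Precipitable water is the column-integrated vapour mass per unit area: PW = (1/g) Σ q̄ Δp, with q in kg/kg and Δp in Pa (1 kg/m² of water = 1 mm).
Layer 101–64 kPa: Δp = 370 hPa = 37000 Pa, q̄ = 0.0084 kg/kg → 0.0084 × 37000 / 9.8 = 31.71 mm
Layer 64–57 kPa: Δp = 70 hPa = 7000 Pa, q̄ = 0.0024 kg/kg → 0.0024 × 7000 / 9.8 = 1.71 mm
Layer 57–53 kPa: Δp = 40 hPa = 4000 Pa, q̄ = 0.0031 kg/kg → 0.0031 × 4000 / 9.8 = 1.27 mm
Layer 53–41 kPa: Δp = 120 hPa = 12000 Pa, q̄ = 0.0028 kg/kg → 0.0028 × 12000 / 9.8 = 3.43 mm
Layer 41–35 kPa: Δp = 60 hPa = 6000 Pa, q̄ = 0.00081 kg/kg → 0.00081 × 6000 / 9.8 = 0.50 mm
PW = 31.71 + 1.71 + 1.27 + 3.43 + 0.50 = 38.62 ≈ 38.6 mm.
Rainfall = ε × PW = 0.17 × 38.6 = 6.6 mm.

PW ≈ 38.6 mm; rainfall ≈ 6.6 mm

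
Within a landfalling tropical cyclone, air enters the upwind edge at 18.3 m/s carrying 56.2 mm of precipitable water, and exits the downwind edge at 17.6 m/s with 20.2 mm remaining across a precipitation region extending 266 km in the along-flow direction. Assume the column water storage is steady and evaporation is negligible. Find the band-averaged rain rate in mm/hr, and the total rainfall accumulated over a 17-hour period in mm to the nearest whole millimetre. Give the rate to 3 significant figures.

R ≈ 9.11 mm/hr; total ≈ 155 mm

Column moisture flux per unit crosswind length is F = V × PW.
Inflow: F_in = 18.3 × 56.2 = 1028.46 mm·m/s
Outflow: F_out = 17.6 × 20.2 = 355.52 mm·m/s
Steady-state rate R = (F_in − F_out)/L = (1028.46 − 355.52) / 266000 m = 2.530e-03 mm/s.
R = 2.530e-03 × 3600 = 9.11 mm/hr.
Over 17 h: total = 9.11 × 17 = 154.87 ≈ 155 mm.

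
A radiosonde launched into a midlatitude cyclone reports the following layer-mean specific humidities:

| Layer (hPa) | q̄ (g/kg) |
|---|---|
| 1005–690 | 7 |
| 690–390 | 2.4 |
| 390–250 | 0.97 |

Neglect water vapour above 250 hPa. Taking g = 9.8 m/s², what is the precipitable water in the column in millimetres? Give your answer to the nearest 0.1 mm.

Precipitable water is the column-integrated vapour mass per unit area: PW = (1/g) Σ q̄ Δp, with q in kg/kg and Δp in Pa (1 kg/m² of water = 1 mm).
Layer 1005–690 hPa: Δp = 315 hPa = 31500 Pa, q̄ = 0.007 kg/kg → 0.007 × 31500 / 9.8 = 22.50 mm
Layer 690–390 hPa: Δp = 300 hPa = 30000 Pa, q̄ = 0.0024 kg/kg → 0.0024 × 30000 / 9.8 = 7.35 mm
Layer 390–250 hPa: Δp = 140 hPa = 14000 Pa, q̄ = 0.00097 kg/kg → 0.00097 × 14000 / 9.8 = 1.39 mm
PW = 22.50 + 7.35 + 1.39 = 31.24 ≈ 31.2 mm.

PW ≈ 31.2 mm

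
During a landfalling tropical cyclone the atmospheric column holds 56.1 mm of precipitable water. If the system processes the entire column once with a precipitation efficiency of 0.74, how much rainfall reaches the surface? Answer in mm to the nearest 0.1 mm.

rainfall ≈ 41.5 mm

Rainfall = ε × PW = 0.74 × 56.1 = 41.5 mm.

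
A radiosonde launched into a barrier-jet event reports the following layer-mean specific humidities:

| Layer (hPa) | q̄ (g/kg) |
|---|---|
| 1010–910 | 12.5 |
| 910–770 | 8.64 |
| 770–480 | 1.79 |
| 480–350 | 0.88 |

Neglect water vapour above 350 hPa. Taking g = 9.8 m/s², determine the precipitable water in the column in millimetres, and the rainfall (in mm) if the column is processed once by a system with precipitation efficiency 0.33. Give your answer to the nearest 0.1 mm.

PW ≈ 31.6 mm; rainfall ≈ 10.4 mm

Precipitable water is the column-integrated vapour mass per unit area: PW = (1/g) Σ q̄ Δp, with q in kg/kg and Δp in Pa (1 kg/m² of water = 1 mm).
Layer 1010–910 hPa: Δp = 100 hPa = 10000 Pa, q̄ = 0.0125 kg/kg → 0.0125 × 10000 / 9.8 = 12.76 mm
Layer 910–770 hPa: Δp = 140 hPa = 14000 Pa, q̄ = 0.00864 kg/kg → 0.00864 × 14000 / 9.8 = 12.34 mm
Layer 770–480 hPa: Δp = 290 hPa = 29000 Pa, q̄ = 0.00179 kg/kg → 0.00179 × 29000 / 9.8 = 5.30 mm
Layer 480–350 hPa: Δp = 130 hPa = 13000 Pa, q̄ = 0.00088 kg/kg → 0.00088 × 13000 / 9.8 = 1.17 mm
PW = 12.76 + 12.34 + 5.30 + 1.17 = 31.57 ≈ 31.6 mm.
Rainfall = ε × PW = 0.33 × 31.6 = 10.4 mm.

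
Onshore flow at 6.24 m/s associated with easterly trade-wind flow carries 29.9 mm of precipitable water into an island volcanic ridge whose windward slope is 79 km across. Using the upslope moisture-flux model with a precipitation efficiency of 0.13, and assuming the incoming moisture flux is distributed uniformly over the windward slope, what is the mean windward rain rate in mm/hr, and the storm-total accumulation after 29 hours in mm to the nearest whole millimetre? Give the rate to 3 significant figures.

R ≈ 1.11 mm/hr; total ≈ 32 mm

Incoming column moisture flux per unit ridge length: F = V × PW = 6.24 × 29.9 = 186.576 mm·m/s.
Spread over the 79 km slope with efficiency ε = 0.13: R = ε·F/W = 0.13 × 186.576 / 79000 m = 3.070e-04 mm/s.
R = 3.070e-04 × 3600 = 1.11 mm/hr.
Over 29 h: total = 1.11 × 29 = 32.19 ≈ 32 mm.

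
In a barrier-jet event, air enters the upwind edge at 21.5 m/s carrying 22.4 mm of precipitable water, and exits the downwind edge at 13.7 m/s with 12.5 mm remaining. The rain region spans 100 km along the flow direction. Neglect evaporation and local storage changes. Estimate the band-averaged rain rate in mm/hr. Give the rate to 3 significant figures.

Column moisture flux per unit crosswind length is F = V × PW.
Inflow: F_in = 21.5 × 22.4 = 481.6 mm·m/s
Outflow: F_out = 13.7 × 12.5 = 171.25 mm·m/s
Steady-state rate R = (F_in − F_out)/L = (481.6 − 171.25) / 100000 m = 3.103e-03 mm/s.
R = 3.103e-03 × 3600 = 11.2 mm/hr.

R ≈ 11.2 mm/hr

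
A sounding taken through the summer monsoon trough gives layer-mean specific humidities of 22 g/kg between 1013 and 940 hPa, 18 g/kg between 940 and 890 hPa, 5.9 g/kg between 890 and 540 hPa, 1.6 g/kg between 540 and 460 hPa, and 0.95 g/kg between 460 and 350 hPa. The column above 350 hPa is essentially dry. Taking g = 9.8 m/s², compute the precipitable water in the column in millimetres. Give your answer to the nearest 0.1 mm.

PW ≈ 49.0 mm

Precipitable water is the column-integrated vapour mass per unit area: PW = (1/g) Σ q̄ Δp, with q in kg/kg and Δp in Pa (1 kg/m² of water = 1 mm).
Layer 1013–940 hPa: Δp = 73 hPa = 7300 Pa, q̄ = 0.022 kg/kg → 0.022 × 7300 / 9.8 = 16.39 mm
Layer 940–890 hPa: Δp = 50 hPa = 5000 Pa, q̄ = 0.018 kg/kg → 0.018 × 5000 / 9.8 = 9.18 mm
Layer 890–540 hPa: Δp = 350 hPa = 35000 Pa, q̄ = 0.0059 kg/kg → 0.0059 × 35000 / 9.8 = 21.07 mm
Layer 540–460 hPa: Δp = 80 hPa = 8000 Pa, q̄ = 0.0016 kg/kg → 0.0016 × 8000 / 9.8 = 1.31 mm
Layer 460–350 hPa: Δp = 110 hPa = 11000 Pa, q̄ = 0.00095 kg/kg → 0.00095 × 11000 / 9.8 = 1.07 mm
PW = 16.39 + 9.18 + 21.07 + 1.31 + 1.07 = 49.02 ≈ 49.0 mm.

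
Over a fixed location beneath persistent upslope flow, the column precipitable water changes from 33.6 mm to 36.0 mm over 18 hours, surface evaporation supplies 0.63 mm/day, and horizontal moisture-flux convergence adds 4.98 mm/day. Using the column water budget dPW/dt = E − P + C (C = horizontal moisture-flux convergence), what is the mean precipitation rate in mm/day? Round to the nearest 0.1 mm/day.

P ≈ 2.4 mm/day

dPW/dt = (36.0 − 33.6) mm / (18/24 day) = +3.200 mm/day.
P = E + C − dPW/dt = 0.63 + (4.98) − (+3.200) = 2.4 mm/day.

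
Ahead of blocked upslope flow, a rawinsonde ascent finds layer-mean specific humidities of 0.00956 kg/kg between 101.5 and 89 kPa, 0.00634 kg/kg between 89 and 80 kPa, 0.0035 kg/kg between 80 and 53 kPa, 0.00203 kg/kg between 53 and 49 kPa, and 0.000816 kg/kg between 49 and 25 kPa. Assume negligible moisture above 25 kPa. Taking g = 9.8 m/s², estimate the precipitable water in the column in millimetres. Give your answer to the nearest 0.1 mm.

Precipitable water is the column-integrated vapour mass per unit area: PW = (1/g) Σ q̄ Δp, with q in kg/kg and Δp in Pa (1 kg/m² of water = 1 mm).
Layer 101.5–89 kPa: Δp = 125 hPa = 12500 Pa, q̄ = 0.00956 kg/kg → 0.00956 × 12500 / 9.8 = 12.19 mm
Layer 89–80 kPa: Δp = 90 hPa = 9000 Pa, q̄ = 0.00634 kg/kg → 0.00634 × 9000 / 9.8 = 5.82 mm
Layer 80–53 kPa: Δp = 270 hPa = 27000 Pa, q̄ = 0.0035 kg/kg → 0.0035 × 27000 / 9.8 = 9.64 mm
Layer 53–49 kPa: Δp = 40 hPa = 4000 Pa, q̄ = 0.00203 kg/kg → 0.00203 × 4000 / 9.8 = 0.83 mm
Layer 49–25 kPa: Δp = 240 hPa = 24000 Pa, q̄ = 0.000816 kg/kg → 0.000816 × 24000 / 9.8 = 2.00 mm
PW = 12.19 + 5.82 + 9.64 + 0.83 + 2.00 = 30.48 ≈ 30.5 mm.

PW ≈ 30.5 mm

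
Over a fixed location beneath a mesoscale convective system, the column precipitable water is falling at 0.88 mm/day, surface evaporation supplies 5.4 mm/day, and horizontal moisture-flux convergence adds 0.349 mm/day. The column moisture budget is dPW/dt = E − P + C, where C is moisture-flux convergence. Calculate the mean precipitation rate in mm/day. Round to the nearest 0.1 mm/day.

P ≈ 6.6 mm/day

dPW/dt = -0.88 mm/day.
P = E + C − dPW/dt = 5.4 + (0.349) − (-0.88) = 6.6 mm/day.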